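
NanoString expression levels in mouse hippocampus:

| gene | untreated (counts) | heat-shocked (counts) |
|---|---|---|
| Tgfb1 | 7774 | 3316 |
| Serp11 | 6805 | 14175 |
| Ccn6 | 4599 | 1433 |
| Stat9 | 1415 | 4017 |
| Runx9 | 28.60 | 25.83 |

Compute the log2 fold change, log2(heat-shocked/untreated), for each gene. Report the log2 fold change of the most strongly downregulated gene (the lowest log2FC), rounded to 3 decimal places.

log2(3316/7774) = -1.229  (Tgfb1)
log2(14175/6805) = 1.059  (Serp11)
log2(1433/4599) = -1.682  (Ccn6)
log2(4017/1415) = 1.505  (Stat9)
log2(25.83/28.60) = -0.147  (Runx9)
Ccn6 is most strongly downregulated.

-1.682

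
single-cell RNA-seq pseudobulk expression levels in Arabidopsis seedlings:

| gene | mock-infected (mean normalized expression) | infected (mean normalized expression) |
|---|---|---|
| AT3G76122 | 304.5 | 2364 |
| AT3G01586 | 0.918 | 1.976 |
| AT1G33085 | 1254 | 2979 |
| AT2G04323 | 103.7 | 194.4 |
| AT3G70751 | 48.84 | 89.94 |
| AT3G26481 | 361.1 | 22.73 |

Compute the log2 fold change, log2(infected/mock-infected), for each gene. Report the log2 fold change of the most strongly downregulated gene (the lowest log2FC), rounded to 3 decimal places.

-3.990

log2(2364/304.5) = 2.957  (AT3G76122)
log2(1.976/0.918) = 1.106  (AT3G01586)
log2(2979/1254) = 1.248  (AT1G33085)
log2(194.4/103.7) = 0.907  (AT2G04323)
log2(89.94/48.84) = 0.881  (AT3G70751)
log2(22.73/361.1) = -3.990  (AT3G26481)
AT3G26481 is most strongly downregulated.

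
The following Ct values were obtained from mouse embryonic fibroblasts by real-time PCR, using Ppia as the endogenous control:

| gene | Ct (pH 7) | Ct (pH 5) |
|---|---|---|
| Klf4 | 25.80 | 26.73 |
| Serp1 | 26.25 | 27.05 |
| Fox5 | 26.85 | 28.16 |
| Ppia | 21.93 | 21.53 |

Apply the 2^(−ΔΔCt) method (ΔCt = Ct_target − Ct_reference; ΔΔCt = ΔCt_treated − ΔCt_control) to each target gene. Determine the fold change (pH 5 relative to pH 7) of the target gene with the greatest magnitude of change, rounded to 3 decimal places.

Klf4: ΔΔCt = (26.73−21.53) − (25.80−21.93) = 5.20 − 3.87 = 1.33; fold change = 2^-1.33 = 0.398
Serp1: ΔΔCt = (27.05−21.53) − (26.25−21.93) = 5.52 − 4.32 = 1.20; fold change = 2^-1.20 = 0.435
Fox5: ΔΔCt = (28.16−21.53) − (26.85−21.93) = 6.63 − 4.92 = 1.71; fold change = 2^-1.71 = 0.306
Fox5 has the largest |ΔΔCt| = 1.71.

0.306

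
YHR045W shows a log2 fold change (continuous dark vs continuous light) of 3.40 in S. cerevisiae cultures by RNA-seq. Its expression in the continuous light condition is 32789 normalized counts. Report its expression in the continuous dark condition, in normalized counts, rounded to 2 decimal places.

346122.76

Fold change = 2^(3.40) = 10.5561
continuous dark expression = 32789 × 10.5561 = 346122.76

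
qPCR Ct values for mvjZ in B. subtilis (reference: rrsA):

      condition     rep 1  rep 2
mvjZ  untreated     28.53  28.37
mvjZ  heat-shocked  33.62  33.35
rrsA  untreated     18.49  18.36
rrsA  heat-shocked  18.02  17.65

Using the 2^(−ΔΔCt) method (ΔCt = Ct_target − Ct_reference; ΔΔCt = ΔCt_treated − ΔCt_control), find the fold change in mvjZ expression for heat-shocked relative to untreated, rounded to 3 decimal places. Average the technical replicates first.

0.020

Mean Ct: mvjZ untreated 28.450; mvjZ heat-shocked 33.485; rrsA untreated 18.425; rrsA heat-shocked 17.835
ΔCt(untreated) = 28.450 − 18.425 = 10.025
ΔCt(heat-shocked) = 33.485 − 17.835 = 15.650
ΔΔCt = 15.650 − 10.025 = 5.625
Fold change = 2^(−5.625) = 0.0203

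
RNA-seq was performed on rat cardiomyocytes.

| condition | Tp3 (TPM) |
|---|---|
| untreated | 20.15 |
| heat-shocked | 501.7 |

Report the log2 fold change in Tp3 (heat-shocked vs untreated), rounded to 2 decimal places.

Fold change = 501.7 / 20.15 = 24.8983
log2(24.8983) = 4.638

4.64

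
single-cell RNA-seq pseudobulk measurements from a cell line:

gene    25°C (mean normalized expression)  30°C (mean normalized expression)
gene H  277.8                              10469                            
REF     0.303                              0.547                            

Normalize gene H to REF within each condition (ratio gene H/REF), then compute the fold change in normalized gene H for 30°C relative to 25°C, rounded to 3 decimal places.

gene H/REF (25°C) = 277.8 / 0.303 = 916.83
gene H/REF (30°C) = 10469 / 0.547 = 19139
Fold change = 19139 / 916.83 = 20.8751

20.875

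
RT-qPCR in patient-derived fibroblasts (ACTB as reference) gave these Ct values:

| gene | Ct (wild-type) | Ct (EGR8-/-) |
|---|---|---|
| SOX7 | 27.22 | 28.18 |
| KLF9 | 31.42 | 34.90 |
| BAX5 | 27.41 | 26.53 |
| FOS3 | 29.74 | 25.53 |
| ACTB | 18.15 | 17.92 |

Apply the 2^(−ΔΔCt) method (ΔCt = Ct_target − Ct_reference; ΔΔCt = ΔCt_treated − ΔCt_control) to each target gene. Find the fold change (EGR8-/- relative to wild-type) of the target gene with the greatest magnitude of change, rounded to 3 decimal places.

15.780

SOX7: ΔΔCt = (28.18−17.92) − (27.22−18.15) = 10.26 − 9.07 = 1.19; fold change = 2^-1.19 = 0.438
KLF9: ΔΔCt = (34.90−17.92) − (31.42−18.15) = 16.98 − 13.27 = 3.71; fold change = 2^-3.71 = 0.076
BAX5: ΔΔCt = (26.53−17.92) − (27.41−18.15) = 8.61 − 9.26 = -0.65; fold change = 2^0.65 = 1.569
FOS3: ΔΔCt = (25.53−17.92) − (29.74−18.15) = 7.61 − 11.59 = -3.98; fold change = 2^3.98 = 15.780
FOS3 has the largest |ΔΔCt| = 3.98.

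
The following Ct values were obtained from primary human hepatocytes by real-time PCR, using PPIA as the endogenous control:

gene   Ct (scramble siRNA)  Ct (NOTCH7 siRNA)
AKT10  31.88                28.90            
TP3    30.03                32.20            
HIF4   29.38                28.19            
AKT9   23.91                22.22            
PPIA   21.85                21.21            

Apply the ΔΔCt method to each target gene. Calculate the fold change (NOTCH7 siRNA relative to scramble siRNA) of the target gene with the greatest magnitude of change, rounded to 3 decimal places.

0.143

AKT10: ΔΔCt = (28.90−21.21) − (31.88−21.85) = 7.69 − 10.03 = -2.34; fold change = 2^2.34 = 5.063
TP3: ΔΔCt = (32.20−21.21) − (30.03−21.85) = 10.99 − 8.18 = 2.81; fold change = 2^-2.81 = 0.143
HIF4: ΔΔCt = (28.19−21.21) − (29.38−21.85) = 6.98 − 7.53 = -0.55; fold change = 2^0.55 = 1.464
AKT9: ΔΔCt = (22.22−21.21) − (23.91−21.85) = 1.01 − 2.06 = -1.05; fold change = 2^1.05 = 2.071
TP3 has the largest |ΔΔCt| = 2.81.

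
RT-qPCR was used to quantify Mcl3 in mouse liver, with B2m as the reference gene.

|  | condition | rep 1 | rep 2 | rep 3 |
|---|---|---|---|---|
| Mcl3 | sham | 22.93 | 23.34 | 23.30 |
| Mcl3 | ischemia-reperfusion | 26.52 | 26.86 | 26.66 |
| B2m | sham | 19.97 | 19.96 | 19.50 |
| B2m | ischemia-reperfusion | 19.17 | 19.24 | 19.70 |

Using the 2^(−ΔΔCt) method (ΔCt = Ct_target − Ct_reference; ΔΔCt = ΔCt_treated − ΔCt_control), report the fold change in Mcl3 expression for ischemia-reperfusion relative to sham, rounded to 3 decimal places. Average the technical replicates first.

0.066

Mean Ct: Mcl3 sham 23.190; Mcl3 ischemia-reperfusion 26.680; B2m sham 19.810; B2m ischemia-reperfusion 19.370
ΔCt(sham) = 23.190 − 19.810 = 3.380
ΔCt(ischemia-reperfusion) = 26.680 − 19.370 = 7.310
ΔΔCt = 7.310 − 3.380 = 3.930
Fold change = 2^(−3.930) = 0.0656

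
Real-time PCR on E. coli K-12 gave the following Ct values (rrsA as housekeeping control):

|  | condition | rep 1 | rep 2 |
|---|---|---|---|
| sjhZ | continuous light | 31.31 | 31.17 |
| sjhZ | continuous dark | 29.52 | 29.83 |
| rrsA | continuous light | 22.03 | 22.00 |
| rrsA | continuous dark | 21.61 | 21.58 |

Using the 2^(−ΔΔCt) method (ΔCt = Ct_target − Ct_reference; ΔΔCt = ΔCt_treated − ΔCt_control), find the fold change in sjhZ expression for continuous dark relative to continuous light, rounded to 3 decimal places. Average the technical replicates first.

2.211

Mean Ct: sjhZ continuous light 31.240; sjhZ continuous dark 29.675; rrsA continuous light 22.015; rrsA continuous dark 21.595
ΔCt(continuous light) = 31.240 − 22.015 = 9.225
ΔCt(continuous dark) = 29.675 − 21.595 = 8.080
ΔΔCt = 8.080 − 9.225 = -1.145
Fold change = 2^(−(-1.145)) = 2^1.145 = 2.2115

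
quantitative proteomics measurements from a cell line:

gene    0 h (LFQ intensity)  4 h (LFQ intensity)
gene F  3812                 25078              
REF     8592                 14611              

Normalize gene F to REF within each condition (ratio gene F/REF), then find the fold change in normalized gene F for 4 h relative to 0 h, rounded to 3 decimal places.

gene F/REF (0 h) = 3812 / 8592 = 0.44367
gene F/REF (4 h) = 25078 / 14611 = 1.7164
Fold change = 1.7164 / 0.44367 = 3.8686

3.869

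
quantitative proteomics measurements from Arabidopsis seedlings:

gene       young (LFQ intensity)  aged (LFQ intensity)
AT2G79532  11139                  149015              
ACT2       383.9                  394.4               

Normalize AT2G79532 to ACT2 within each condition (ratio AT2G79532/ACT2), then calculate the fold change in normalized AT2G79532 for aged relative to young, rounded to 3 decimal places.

AT2G79532/ACT2 (young) = 11139 / 383.9 = 29.015
AT2G79532/ACT2 (aged) = 149015 / 394.4 = 377.83
Fold change = 377.83 / 29.015 = 13.0216

13.022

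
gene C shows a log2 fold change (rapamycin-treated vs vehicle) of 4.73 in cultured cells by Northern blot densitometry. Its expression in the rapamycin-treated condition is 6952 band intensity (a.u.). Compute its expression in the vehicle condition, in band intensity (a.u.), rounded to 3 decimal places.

261.962

Fold change = 2^(4.73) = 26.5382
vehicle expression = 6952 / 26.5382 = 261.962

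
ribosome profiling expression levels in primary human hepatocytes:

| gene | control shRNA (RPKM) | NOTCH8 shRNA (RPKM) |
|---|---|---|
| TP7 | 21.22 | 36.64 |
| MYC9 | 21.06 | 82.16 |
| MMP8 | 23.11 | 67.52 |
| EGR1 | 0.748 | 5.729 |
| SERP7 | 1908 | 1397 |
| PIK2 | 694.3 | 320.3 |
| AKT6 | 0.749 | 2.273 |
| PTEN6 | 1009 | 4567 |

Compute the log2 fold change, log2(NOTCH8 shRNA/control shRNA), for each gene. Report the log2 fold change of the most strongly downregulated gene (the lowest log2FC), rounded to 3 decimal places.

-1.116

log2(36.64/21.22) = 0.788  (TP7)
log2(82.16/21.06) = 1.964  (MYC9)
log2(67.52/23.11) = 1.547  (MMP8)
log2(5.729/0.748) = 2.937  (EGR1)
log2(1397/1908) = -0.450  (SERP7)
log2(320.3/694.3) = -1.116  (PIK2)
log2(2.273/0.749) = 1.602  (AKT6)
log2(4567/1009) = 2.178  (PTEN6)
PIK2 is most strongly downregulated.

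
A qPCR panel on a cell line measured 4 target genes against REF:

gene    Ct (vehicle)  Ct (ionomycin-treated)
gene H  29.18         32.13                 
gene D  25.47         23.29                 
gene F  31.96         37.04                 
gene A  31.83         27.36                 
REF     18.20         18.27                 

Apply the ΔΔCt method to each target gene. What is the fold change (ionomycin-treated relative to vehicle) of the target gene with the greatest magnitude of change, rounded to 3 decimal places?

gene H: ΔΔCt = (32.13−18.27) − (29.18−18.20) = 13.86 − 10.98 = 2.88; fold change = 2^-2.88 = 0.136
gene D: ΔΔCt = (23.29−18.27) − (25.47−18.20) = 5.02 − 7.27 = -2.25; fold change = 2^2.25 = 4.757
gene F: ΔΔCt = (37.04−18.27) − (31.96−18.20) = 18.77 − 13.76 = 5.01; fold change = 2^-5.01 = 0.031
gene A: ΔΔCt = (27.36−18.27) − (31.83−18.20) = 9.09 − 13.63 = -4.54; fold change = 2^4.54 = 23.264
gene F has the largest |ΔΔCt| = 5.01.

0.031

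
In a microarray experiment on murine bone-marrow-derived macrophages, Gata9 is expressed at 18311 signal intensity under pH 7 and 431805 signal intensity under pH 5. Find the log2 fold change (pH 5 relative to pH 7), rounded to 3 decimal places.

4.560

Fold change = 431805 / 18311 = 23.5817
log2(23.5817) = 4.5596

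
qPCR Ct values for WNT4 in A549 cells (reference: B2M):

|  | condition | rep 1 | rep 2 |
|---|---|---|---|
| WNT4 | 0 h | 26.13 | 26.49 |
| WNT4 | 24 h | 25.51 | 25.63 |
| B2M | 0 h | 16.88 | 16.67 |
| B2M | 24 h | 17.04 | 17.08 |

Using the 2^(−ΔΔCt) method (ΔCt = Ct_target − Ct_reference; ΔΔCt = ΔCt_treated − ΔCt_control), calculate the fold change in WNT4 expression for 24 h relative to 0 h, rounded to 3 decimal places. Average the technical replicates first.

Mean Ct: WNT4 0 h 26.310; WNT4 24 h 25.570; B2M 0 h 16.775; B2M 24 h 17.060
ΔCt(0 h) = 26.310 − 16.775 = 9.535
ΔCt(24 h) = 25.570 − 17.060 = 8.510
ΔΔCt = 8.510 − 9.535 = -1.025
Fold change = 2^(−(-1.025)) = 2^1.025 = 2.0350

2.035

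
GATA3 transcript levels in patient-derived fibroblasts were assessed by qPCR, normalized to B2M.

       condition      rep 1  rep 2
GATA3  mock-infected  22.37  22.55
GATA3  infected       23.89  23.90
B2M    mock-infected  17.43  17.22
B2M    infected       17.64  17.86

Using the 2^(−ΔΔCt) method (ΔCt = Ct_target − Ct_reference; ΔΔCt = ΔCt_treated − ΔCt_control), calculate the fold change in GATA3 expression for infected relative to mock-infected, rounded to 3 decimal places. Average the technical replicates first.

Mean Ct: GATA3 mock-infected 22.460; GATA3 infected 23.895; B2M mock-infected 17.325; B2M infected 17.750
ΔCt(mock-infected) = 22.460 − 17.325 = 5.135
ΔCt(infected) = 23.895 − 17.750 = 6.145
ΔΔCt = 6.145 − 5.135 = 1.010
Fold change = 2^(−1.010) = 0.4965

0.497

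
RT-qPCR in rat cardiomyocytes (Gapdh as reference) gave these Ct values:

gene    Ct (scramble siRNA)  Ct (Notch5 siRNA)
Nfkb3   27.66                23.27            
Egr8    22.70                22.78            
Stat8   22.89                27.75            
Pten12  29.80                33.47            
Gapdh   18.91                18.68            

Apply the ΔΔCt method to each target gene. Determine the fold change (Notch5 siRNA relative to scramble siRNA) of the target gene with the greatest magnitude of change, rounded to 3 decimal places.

Nfkb3: ΔΔCt = (23.27−18.68) − (27.66−18.91) = 4.59 − 8.75 = -4.16; fold change = 2^4.16 = 17.877
Egr8: ΔΔCt = (22.78−18.68) − (22.70−18.91) = 4.10 − 3.79 = 0.31; fold change = 2^-0.31 = 0.807
Stat8: ΔΔCt = (27.75−18.68) − (22.89−18.91) = 9.07 − 3.98 = 5.09; fold change = 2^-5.09 = 0.029
Pten12: ΔΔCt = (33.47−18.68) − (29.80−18.91) = 14.79 − 10.89 = 3.90; fold change = 2^-3.90 = 0.067
Stat8 has the largest |ΔΔCt| = 5.09.

0.029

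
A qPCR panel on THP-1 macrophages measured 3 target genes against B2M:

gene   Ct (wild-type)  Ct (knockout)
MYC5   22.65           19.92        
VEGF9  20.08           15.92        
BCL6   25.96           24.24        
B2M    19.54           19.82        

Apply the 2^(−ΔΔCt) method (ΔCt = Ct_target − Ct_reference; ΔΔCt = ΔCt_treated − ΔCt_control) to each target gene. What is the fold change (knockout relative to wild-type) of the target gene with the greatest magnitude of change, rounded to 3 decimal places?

21.706

MYC5: ΔΔCt = (19.92−19.82) − (22.65−19.54) = 0.10 − 3.11 = -3.01; fold change = 2^3.01 = 8.056
VEGF9: ΔΔCt = (15.92−19.82) − (20.08−19.54) = -3.90 − 0.54 = -4.44; fold change = 2^4.44 = 21.706
BCL6: ΔΔCt = (24.24−19.82) − (25.96−19.54) = 4.42 − 6.42 = -2.00; fold change = 2^2.00 = 4.000
VEGF9 has the largest |ΔΔCt| = 4.44.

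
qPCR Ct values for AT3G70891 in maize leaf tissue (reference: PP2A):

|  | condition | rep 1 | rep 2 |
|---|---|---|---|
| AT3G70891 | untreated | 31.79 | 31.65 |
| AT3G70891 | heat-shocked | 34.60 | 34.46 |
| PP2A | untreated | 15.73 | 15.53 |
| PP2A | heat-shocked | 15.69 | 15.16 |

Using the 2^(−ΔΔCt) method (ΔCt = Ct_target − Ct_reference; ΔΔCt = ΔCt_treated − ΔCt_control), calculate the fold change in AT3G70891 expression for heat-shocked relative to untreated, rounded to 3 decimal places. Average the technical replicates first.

Mean Ct: AT3G70891 untreated 31.720; AT3G70891 heat-shocked 34.530; PP2A untreated 15.630; PP2A heat-shocked 15.425
ΔCt(untreated) = 31.720 − 15.630 = 16.090
ΔCt(heat-shocked) = 34.530 − 15.425 = 19.105
ΔΔCt = 19.105 − 16.090 = 3.015
Fold change = 2^(−3.015) = 0.1237

0.124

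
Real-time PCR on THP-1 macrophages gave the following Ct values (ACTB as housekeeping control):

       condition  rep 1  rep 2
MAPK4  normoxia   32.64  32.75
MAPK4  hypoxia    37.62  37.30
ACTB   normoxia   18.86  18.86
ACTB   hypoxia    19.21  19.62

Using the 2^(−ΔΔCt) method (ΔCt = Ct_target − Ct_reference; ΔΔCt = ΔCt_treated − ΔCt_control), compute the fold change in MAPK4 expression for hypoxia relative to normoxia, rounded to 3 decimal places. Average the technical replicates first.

0.054

Mean Ct: MAPK4 normoxia 32.695; MAPK4 hypoxia 37.460; ACTB normoxia 18.860; ACTB hypoxia 19.415
ΔCt(normoxia) = 32.695 − 18.860 = 13.835
ΔCt(hypoxia) = 37.460 − 19.415 = 18.045
ΔΔCt = 18.045 − 13.835 = 4.210
Fold change = 2^(−4.210) = 0.0540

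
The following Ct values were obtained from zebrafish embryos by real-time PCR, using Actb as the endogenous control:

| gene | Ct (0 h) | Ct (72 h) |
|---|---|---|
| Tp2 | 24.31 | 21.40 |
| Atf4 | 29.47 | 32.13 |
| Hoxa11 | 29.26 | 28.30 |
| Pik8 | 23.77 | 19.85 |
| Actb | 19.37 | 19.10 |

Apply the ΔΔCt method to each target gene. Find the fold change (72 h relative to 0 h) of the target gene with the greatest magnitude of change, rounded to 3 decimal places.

Tp2: ΔΔCt = (21.40−19.10) − (24.31−19.37) = 2.30 − 4.94 = -2.64; fold change = 2^2.64 = 6.233
Atf4: ΔΔCt = (32.13−19.10) − (29.47−19.37) = 13.03 − 10.10 = 2.93; fold change = 2^-2.93 = 0.131
Hoxa11: ΔΔCt = (28.30−19.10) − (29.26−19.37) = 9.20 − 9.89 = -0.69; fold change = 2^0.69 = 1.613
Pik8: ΔΔCt = (19.85−19.10) − (23.77−19.37) = 0.75 − 4.40 = -3.65; fold change = 2^3.65 = 12.553
Pik8 has the largest |ΔΔCt| = 3.65.

12.553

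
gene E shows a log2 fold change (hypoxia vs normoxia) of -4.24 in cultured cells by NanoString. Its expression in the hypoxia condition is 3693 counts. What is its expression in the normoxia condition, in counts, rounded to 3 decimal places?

69782.494

Fold change = 2^(-4.24) = 0.0529
normoxia expression = 3693 / 0.0529 = 69782.494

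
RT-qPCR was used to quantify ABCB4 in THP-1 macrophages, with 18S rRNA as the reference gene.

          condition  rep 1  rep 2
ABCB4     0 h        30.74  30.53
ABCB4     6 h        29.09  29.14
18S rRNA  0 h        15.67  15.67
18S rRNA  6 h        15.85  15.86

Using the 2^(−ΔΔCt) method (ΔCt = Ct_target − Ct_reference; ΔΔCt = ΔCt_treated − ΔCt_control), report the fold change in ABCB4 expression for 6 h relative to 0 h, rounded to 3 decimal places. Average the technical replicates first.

Mean Ct: ABCB4 0 h 30.635; ABCB4 6 h 29.115; 18S rRNA 0 h 15.670; 18S rRNA 6 h 15.855
ΔCt(0 h) = 30.635 − 15.670 = 14.965
ΔCt(6 h) = 29.115 − 15.855 = 13.260
ΔΔCt = 13.260 − 14.965 = -1.705
Fold change = 2^(−(-1.705)) = 2^1.705 = 3.2603

3.260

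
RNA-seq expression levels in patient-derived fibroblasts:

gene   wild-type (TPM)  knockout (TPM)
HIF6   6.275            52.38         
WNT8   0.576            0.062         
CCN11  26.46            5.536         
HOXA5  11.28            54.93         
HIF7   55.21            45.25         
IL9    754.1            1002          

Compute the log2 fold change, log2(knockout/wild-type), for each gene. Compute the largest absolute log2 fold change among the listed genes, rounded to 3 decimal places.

3.216

log2(52.38/6.275) = 3.061  (HIF6)
log2(0.062/0.576) = -3.216  (WNT8)
log2(5.536/26.46) = -2.257  (CCN11)
log2(54.93/11.28) = 2.284  (HOXA5)
log2(45.25/55.21) = -0.287  (HIF7)
log2(1002/754.1) = 0.410  (IL9)
The largest magnitude belongs to WNT8.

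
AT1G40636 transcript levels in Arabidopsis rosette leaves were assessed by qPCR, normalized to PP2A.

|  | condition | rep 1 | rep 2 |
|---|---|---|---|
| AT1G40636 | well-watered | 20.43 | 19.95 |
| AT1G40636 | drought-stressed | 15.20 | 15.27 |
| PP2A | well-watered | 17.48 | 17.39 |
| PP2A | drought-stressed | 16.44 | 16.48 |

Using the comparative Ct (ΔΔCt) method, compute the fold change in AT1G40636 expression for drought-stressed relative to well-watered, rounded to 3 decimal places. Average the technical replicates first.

Mean Ct: AT1G40636 well-watered 20.190; AT1G40636 drought-stressed 15.235; PP2A well-watered 17.435; PP2A drought-stressed 16.460
ΔCt(well-watered) = 20.190 − 17.435 = 2.755
ΔCt(drought-stressed) = 15.235 − 16.460 = -1.225
ΔΔCt = -1.225 − 2.755 = -3.980
Fold change = 2^(−(-3.980)) = 2^3.980 = 15.7797

15.780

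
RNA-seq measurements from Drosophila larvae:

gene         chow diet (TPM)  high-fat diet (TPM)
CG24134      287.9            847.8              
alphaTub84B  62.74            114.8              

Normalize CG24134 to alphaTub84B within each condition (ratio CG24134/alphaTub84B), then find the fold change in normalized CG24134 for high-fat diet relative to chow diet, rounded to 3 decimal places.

CG24134/alphaTub84B (chow diet) = 287.9 / 62.74 = 4.5888
CG24134/alphaTub84B (high-fat diet) = 847.8 / 114.8 = 7.385
Fold change = 7.385 / 4.5888 = 1.6094

1.609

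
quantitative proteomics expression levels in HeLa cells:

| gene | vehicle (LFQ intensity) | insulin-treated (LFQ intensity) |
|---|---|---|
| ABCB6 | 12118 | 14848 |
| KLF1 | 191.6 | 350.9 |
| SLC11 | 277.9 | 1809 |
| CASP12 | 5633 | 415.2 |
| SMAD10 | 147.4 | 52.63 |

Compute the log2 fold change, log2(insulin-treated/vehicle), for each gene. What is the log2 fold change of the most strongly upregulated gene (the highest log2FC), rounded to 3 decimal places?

2.703

log2(14848/12118) = 0.293  (ABCB6)
log2(350.9/191.6) = 0.873  (KLF1)
log2(1809/277.9) = 2.703  (SLC11)
log2(415.2/5633) = -3.762  (CASP12)
log2(52.63/147.4) = -1.486  (SMAD10)
SLC11 is most strongly upregulated.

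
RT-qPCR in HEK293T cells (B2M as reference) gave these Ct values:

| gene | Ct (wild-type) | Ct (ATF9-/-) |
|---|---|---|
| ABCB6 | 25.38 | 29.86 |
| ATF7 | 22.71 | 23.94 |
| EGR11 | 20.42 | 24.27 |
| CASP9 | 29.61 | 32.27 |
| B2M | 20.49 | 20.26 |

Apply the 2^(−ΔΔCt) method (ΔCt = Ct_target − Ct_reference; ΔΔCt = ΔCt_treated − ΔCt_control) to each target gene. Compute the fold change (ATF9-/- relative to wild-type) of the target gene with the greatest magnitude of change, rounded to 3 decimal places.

0.038

ABCB6: ΔΔCt = (29.86−20.26) − (25.38−20.49) = 9.60 − 4.89 = 4.71; fold change = 2^-4.71 = 0.038
ATF7: ΔΔCt = (23.94−20.26) − (22.71−20.49) = 3.68 − 2.22 = 1.46; fold change = 2^-1.46 = 0.363
EGR11: ΔΔCt = (24.27−20.26) − (20.42−20.49) = 4.01 − (-0.07) = 4.08; fold change = 2^-4.08 = 0.059
CASP9: ΔΔCt = (32.27−20.26) − (29.61−20.49) = 12.01 − 9.12 = 2.89; fold change = 2^-2.89 = 0.135
ABCB6 has the largest |ΔΔCt| = 4.71.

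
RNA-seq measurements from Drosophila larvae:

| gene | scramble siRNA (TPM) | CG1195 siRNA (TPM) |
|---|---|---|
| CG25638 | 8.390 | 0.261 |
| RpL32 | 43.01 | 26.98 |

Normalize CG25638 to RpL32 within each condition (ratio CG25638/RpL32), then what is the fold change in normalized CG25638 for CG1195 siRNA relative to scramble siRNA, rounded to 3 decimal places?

0.050

CG25638/RpL32 (scramble siRNA) = 8.390 / 43.01 = 0.19507
CG25638/RpL32 (CG1195 siRNA) = 0.261 / 26.98 = 0.0096738
Fold change = 0.0096738 / 0.19507 = 0.0496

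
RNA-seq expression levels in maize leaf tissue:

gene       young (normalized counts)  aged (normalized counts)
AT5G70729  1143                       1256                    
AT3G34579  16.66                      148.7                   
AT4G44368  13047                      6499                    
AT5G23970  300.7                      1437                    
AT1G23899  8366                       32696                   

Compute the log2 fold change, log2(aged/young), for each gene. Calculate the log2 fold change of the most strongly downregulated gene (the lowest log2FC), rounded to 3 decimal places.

log2(1256/1143) = 0.136  (AT5G70729)
log2(148.7/16.66) = 3.158  (AT3G34579)
log2(6499/13047) = -1.005  (AT4G44368)
log2(1437/300.7) = 2.257  (AT5G23970)
log2(32696/8366) = 1.967  (AT1G23899)
AT4G44368 is most strongly downregulated.

-1.005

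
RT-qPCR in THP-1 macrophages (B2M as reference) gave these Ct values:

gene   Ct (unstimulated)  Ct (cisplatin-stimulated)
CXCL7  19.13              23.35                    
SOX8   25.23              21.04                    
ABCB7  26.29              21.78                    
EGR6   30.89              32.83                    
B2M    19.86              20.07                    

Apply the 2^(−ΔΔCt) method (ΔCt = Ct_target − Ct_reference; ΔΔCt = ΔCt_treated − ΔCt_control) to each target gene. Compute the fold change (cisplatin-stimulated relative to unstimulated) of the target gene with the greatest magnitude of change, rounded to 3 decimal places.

26.355

CXCL7: ΔΔCt = (23.35−20.07) − (19.13−19.86) = 3.28 − (-0.73) = 4.01; fold change = 2^-4.01 = 0.062
SOX8: ΔΔCt = (21.04−20.07) − (25.23−19.86) = 0.97 − 5.37 = -4.40; fold change = 2^4.40 = 21.112
ABCB7: ΔΔCt = (21.78−20.07) − (26.29−19.86) = 1.71 − 6.43 = -4.72; fold change = 2^4.72 = 26.355
EGR6: ΔΔCt = (32.83−20.07) − (30.89−19.86) = 12.76 − 11.03 = 1.73; fold change = 2^-1.73 = 0.301
ABCB7 has the largest |ΔΔCt| = 4.72.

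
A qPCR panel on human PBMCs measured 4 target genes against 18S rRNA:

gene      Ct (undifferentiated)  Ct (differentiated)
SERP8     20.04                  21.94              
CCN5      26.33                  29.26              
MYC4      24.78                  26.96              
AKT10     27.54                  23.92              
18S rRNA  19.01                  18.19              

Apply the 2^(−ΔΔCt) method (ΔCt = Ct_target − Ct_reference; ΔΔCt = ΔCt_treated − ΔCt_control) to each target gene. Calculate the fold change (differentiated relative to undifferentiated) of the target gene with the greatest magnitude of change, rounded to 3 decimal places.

SERP8: ΔΔCt = (21.94−18.19) − (20.04−19.01) = 3.75 − 1.03 = 2.72; fold change = 2^-2.72 = 0.152
CCN5: ΔΔCt = (29.26−18.19) − (26.33−19.01) = 11.07 − 7.32 = 3.75; fold change = 2^-3.75 = 0.074
MYC4: ΔΔCt = (26.96−18.19) − (24.78−19.01) = 8.77 − 5.77 = 3.00; fold change = 2^-3.00 = 0.125
AKT10: ΔΔCt = (23.92−18.19) − (27.54−19.01) = 5.73 − 8.53 = -2.80; fold change = 2^2.80 = 6.964
CCN5 has the largest |ΔΔCt| = 3.75.

0.074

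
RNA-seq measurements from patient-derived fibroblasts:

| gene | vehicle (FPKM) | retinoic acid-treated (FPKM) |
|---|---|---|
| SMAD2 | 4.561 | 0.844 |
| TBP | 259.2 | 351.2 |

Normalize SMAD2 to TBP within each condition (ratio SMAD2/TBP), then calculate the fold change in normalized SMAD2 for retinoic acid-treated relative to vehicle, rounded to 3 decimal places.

SMAD2/TBP (vehicle) = 4.561 / 259.2 = 0.017596
SMAD2/TBP (retinoic acid-treated) = 0.844 / 351.2 = 0.0024032
Fold change = 0.0024032 / 0.017596 = 0.1366

0.137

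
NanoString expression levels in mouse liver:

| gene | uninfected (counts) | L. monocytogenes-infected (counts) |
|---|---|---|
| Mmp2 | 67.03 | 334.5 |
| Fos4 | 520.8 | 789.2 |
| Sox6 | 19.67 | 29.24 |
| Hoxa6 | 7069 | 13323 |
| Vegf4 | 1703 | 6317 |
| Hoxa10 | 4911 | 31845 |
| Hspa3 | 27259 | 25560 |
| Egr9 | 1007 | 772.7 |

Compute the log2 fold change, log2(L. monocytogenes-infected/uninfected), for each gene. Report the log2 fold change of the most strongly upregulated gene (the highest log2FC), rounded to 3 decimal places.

log2(334.5/67.03) = 2.319  (Mmp2)
log2(789.2/520.8) = 0.600  (Fos4)
log2(29.24/19.67) = 0.572  (Sox6)
log2(13323/7069) = 0.914  (Hoxa6)
log2(6317/1703) = 1.891  (Vegf4)
log2(31845/4911) = 2.697  (Hoxa10)
log2(25560/27259) = -0.093  (Hspa3)
log2(772.7/1007) = -0.382  (Egr9)
Hoxa10 is most strongly upregulated.

2.697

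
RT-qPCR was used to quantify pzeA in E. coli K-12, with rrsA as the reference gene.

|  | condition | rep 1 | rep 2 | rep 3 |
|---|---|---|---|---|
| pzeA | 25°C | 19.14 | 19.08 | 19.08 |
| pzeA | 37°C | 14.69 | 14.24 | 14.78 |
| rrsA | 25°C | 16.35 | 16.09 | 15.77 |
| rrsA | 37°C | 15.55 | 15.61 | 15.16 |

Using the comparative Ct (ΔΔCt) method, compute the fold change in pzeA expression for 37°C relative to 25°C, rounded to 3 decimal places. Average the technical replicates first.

Mean Ct: pzeA 25°C 19.100; pzeA 37°C 14.570; rrsA 25°C 16.070; rrsA 37°C 15.440
ΔCt(25°C) = 19.100 − 16.070 = 3.030
ΔCt(37°C) = 14.570 − 15.440 = -0.870
ΔΔCt = -0.870 − 3.030 = -3.900
Fold change = 2^(−(-3.900)) = 2^3.900 = 14.9285

14.929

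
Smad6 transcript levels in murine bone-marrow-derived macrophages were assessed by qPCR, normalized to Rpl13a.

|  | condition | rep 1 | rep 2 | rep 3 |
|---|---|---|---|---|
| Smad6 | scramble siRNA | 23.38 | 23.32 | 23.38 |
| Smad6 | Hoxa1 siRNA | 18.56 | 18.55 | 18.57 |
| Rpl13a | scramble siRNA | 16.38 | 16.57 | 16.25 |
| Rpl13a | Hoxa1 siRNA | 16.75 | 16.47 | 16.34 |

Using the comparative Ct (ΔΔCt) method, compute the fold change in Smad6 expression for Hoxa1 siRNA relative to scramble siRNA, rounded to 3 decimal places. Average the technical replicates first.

30.274

Mean Ct: Smad6 scramble siRNA 23.360; Smad6 Hoxa1 siRNA 18.560; Rpl13a scramble siRNA 16.400; Rpl13a Hoxa1 siRNA 16.520
ΔCt(scramble siRNA) = 23.360 − 16.400 = 6.960
ΔCt(Hoxa1 siRNA) = 18.560 − 16.520 = 2.040
ΔΔCt = 2.040 − 6.960 = -4.920
Fold change = 2^(−(-4.920)) = 2^4.920 = 30.2738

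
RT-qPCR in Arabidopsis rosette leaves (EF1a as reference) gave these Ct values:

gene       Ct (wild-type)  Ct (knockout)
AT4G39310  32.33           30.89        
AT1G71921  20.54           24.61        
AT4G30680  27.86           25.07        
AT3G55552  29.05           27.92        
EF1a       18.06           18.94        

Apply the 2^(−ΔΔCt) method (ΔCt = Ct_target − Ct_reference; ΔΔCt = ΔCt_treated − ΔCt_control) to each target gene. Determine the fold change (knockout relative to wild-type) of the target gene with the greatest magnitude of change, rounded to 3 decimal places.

12.729

AT4G39310: ΔΔCt = (30.89−18.94) − (32.33−18.06) = 11.95 − 14.27 = -2.32; fold change = 2^2.32 = 4.993
AT1G71921: ΔΔCt = (24.61−18.94) − (20.54−18.06) = 5.67 − 2.48 = 3.19; fold change = 2^-3.19 = 0.110
AT4G30680: ΔΔCt = (25.07−18.94) − (27.86−18.06) = 6.13 − 9.80 = -3.67; fold change = 2^3.67 = 12.729
AT3G55552: ΔΔCt = (27.92−18.94) − (29.05−18.06) = 8.98 − 10.99 = -2.01; fold change = 2^2.01 = 4.028
AT4G30680 has the largest |ΔΔCt| = 3.67.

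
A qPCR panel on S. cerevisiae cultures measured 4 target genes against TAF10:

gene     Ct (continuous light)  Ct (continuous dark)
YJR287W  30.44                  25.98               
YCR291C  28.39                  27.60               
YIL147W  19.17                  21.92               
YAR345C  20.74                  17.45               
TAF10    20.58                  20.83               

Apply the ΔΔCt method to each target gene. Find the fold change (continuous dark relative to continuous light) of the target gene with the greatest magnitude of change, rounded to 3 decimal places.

YJR287W: ΔΔCt = (25.98−20.83) − (30.44−20.58) = 5.15 − 9.86 = -4.71; fold change = 2^4.71 = 26.173
YCR291C: ΔΔCt = (27.60−20.83) − (28.39−20.58) = 6.77 − 7.81 = -1.04; fold change = 2^1.04 = 2.056
YIL147W: ΔΔCt = (21.92−20.83) − (19.17−20.58) = 1.09 − (-1.41) = 2.50; fold change = 2^-2.50 = 0.177
YAR345C: ΔΔCt = (17.45−20.83) − (20.74−20.58) = -3.38 − 0.16 = -3.54; fold change = 2^3.54 = 11.632
YJR287W has the largest |ΔΔCt| = 4.71.

26.173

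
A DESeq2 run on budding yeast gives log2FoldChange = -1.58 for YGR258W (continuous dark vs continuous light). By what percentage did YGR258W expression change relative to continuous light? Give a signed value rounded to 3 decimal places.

Fold change = 2^(-1.58) = 0.3345
Percent change = (FC − 1) × 100% = (0.3345 − 1) × 100 = -66.552%

-66.552%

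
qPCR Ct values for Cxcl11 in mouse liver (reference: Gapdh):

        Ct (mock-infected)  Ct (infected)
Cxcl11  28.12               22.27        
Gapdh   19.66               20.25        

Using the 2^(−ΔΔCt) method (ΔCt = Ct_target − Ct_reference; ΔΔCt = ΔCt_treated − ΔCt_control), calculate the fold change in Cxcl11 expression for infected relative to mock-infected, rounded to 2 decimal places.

ΔCt(mock-infected) = 28.120 − 19.660 = 8.460
ΔCt(infected) = 22.270 − 20.250 = 2.020
ΔΔCt = 2.020 − 8.460 = -6.440
Fold change = 2^(−(-6.440)) = 2^6.440 = 86.823

86.82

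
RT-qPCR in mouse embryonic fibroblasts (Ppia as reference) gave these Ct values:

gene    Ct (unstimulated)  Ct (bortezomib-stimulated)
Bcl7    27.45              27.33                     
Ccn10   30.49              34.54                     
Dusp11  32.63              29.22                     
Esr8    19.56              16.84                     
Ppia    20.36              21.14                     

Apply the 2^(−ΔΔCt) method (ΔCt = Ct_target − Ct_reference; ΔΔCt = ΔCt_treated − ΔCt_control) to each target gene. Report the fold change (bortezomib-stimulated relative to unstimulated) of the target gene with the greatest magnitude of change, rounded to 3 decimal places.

Bcl7: ΔΔCt = (27.33−21.14) − (27.45−20.36) = 6.19 − 7.09 = -0.90; fold change = 2^0.90 = 1.866
Ccn10: ΔΔCt = (34.54−21.14) − (30.49−20.36) = 13.40 − 10.13 = 3.27; fold change = 2^-3.27 = 0.104
Dusp11: ΔΔCt = (29.22−21.14) − (32.63−20.36) = 8.08 − 12.27 = -4.19; fold change = 2^4.19 = 18.252
Esr8: ΔΔCt = (16.84−21.14) − (19.56−20.36) = -4.30 − (-0.80) = -3.50; fold change = 2^3.50 = 11.314
Dusp11 has the largest |ΔΔCt| = 4.19.

18.252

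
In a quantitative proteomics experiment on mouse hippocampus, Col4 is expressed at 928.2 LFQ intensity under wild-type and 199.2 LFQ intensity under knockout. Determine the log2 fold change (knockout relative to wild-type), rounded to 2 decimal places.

Fold change = 199.2 / 928.2 = 0.2146
log2(0.2146) = -2.220

-2.22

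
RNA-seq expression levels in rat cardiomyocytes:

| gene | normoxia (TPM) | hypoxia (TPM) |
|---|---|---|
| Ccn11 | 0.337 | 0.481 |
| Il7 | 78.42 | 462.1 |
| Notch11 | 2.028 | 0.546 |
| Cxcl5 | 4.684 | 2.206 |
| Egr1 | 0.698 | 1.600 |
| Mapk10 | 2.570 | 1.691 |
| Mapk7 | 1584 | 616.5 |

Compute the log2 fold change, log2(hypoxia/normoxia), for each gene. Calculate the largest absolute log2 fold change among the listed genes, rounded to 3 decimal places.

2.559

log2(0.481/0.337) = 0.513  (Ccn11)
log2(462.1/78.42) = 2.559  (Il7)
log2(0.546/2.028) = -1.893  (Notch11)
log2(2.206/4.684) = -1.086  (Cxcl5)
log2(1.600/0.698) = 1.197  (Egr1)
log2(1.691/2.570) = -0.604  (Mapk10)
log2(616.5/1584) = -1.361  (Mapk7)
The largest magnitude belongs to Il7.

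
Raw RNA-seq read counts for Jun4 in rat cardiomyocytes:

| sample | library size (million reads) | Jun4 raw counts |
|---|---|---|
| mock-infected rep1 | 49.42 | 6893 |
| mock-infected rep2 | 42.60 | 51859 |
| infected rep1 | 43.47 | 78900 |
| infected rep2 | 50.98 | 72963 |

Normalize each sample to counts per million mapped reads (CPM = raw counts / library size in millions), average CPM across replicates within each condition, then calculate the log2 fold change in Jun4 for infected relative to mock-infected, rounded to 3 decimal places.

CPM(mock-infected rep1) = 6893 / 49.42 = 139.4779
CPM(mock-infected rep2) = 51859 / 42.60 = 1217.3474
CPM(infected rep1) = 78900 / 43.47 = 1815.0449
CPM(infected rep2) = 72963 / 50.98 = 1431.2083
mean CPM(mock-infected) = 678.4127; mean CPM(infected) = 1623.1266
Fold change = 1623.1266 / 678.4127 = 2.39254
log2(2.39254) = 1.2585

1.259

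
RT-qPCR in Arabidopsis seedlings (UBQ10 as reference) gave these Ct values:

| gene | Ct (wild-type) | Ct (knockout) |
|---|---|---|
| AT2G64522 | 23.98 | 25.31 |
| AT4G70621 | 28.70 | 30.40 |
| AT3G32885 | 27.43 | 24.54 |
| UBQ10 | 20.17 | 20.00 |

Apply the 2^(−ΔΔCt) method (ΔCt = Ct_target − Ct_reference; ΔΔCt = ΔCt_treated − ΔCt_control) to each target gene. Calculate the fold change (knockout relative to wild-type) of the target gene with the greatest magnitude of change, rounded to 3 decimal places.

6.589

AT2G64522: ΔΔCt = (25.31−20.00) − (23.98−20.17) = 5.31 − 3.81 = 1.50; fold change = 2^-1.50 = 0.354
AT4G70621: ΔΔCt = (30.40−20.00) − (28.70−20.17) = 10.40 − 8.53 = 1.87; fold change = 2^-1.87 = 0.274
AT3G32885: ΔΔCt = (24.54−20.00) − (27.43−20.17) = 4.54 − 7.26 = -2.72; fold change = 2^2.72 = 6.589
AT3G32885 has the largest |ΔΔCt| = 2.72.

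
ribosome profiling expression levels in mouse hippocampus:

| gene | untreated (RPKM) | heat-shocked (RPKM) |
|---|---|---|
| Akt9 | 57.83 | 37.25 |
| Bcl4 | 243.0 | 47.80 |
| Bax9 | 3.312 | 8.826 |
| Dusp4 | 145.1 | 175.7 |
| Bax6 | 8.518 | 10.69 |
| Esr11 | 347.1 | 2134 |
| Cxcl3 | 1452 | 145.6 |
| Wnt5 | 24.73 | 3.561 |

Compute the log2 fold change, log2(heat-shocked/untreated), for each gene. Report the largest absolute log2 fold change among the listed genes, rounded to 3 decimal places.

3.318

log2(37.25/57.83) = -0.635  (Akt9)
log2(47.80/243.0) = -2.346  (Bcl4)
log2(8.826/3.312) = 1.414  (Bax9)
log2(175.7/145.1) = 0.276  (Dusp4)
log2(10.69/8.518) = 0.328  (Bax6)
log2(2134/347.1) = 2.620  (Esr11)
log2(145.6/1452) = -3.318  (Cxcl3)
log2(3.561/24.73) = -2.796  (Wnt5)
The largest magnitude belongs to Cxcl3.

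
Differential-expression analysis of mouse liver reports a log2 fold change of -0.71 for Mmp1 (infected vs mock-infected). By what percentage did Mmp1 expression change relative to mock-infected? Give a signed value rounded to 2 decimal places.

-38.87%

Fold change = 2^(-0.71) = 0.6113
Percent change = (FC − 1) × 100% = (0.6113 − 1) × 100 = -38.87%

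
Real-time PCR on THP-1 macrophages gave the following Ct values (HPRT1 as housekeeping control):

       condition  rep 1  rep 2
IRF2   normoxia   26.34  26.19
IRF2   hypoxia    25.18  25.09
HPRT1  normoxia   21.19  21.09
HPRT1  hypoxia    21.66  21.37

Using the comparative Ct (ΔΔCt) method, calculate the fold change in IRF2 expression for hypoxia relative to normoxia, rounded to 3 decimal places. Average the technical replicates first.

2.838

Mean Ct: IRF2 normoxia 26.265; IRF2 hypoxia 25.135; HPRT1 normoxia 21.140; HPRT1 hypoxia 21.515
ΔCt(normoxia) = 26.265 − 21.140 = 5.125
ΔCt(hypoxia) = 25.135 − 21.515 = 3.620
ΔΔCt = 3.620 − 5.125 = -1.505
Fold change = 2^(−(-1.505)) = 2^1.505 = 2.8382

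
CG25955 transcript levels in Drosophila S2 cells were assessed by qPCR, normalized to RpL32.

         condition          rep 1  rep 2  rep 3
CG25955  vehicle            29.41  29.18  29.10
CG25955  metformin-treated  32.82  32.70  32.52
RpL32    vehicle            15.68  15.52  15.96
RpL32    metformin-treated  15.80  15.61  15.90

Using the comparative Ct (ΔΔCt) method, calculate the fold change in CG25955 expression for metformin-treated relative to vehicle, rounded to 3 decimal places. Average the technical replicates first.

0.095

Mean Ct: CG25955 vehicle 29.230; CG25955 metformin-treated 32.680; RpL32 vehicle 15.720; RpL32 metformin-treated 15.770
ΔCt(vehicle) = 29.230 − 15.720 = 13.510
ΔCt(metformin-treated) = 32.680 − 15.770 = 16.910
ΔΔCt = 16.910 − 13.510 = 3.400
Fold change = 2^(−3.400) = 0.0947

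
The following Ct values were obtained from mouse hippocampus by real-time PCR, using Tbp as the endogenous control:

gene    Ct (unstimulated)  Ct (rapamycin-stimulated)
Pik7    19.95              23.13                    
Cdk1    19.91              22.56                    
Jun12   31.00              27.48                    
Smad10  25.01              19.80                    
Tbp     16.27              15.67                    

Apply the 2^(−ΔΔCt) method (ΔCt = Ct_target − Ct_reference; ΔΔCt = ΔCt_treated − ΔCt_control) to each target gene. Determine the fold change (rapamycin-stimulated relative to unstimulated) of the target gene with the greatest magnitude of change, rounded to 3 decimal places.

Pik7: ΔΔCt = (23.13−15.67) − (19.95−16.27) = 7.46 − 3.68 = 3.78; fold change = 2^-3.78 = 0.073
Cdk1: ΔΔCt = (22.56−15.67) − (19.91−16.27) = 6.89 − 3.64 = 3.25; fold change = 2^-3.25 = 0.105
Jun12: ΔΔCt = (27.48−15.67) − (31.00−16.27) = 11.81 − 14.73 = -2.92; fold change = 2^2.92 = 7.568
Smad10: ΔΔCt = (19.80−15.67) − (25.01−16.27) = 4.13 − 8.74 = -4.61; fold change = 2^4.61 = 24.420
Smad10 has the largest |ΔΔCt| = 4.61.

24.420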